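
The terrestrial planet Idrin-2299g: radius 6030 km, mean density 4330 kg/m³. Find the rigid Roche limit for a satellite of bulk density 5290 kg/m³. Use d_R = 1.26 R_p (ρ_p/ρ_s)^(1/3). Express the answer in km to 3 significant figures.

7110 km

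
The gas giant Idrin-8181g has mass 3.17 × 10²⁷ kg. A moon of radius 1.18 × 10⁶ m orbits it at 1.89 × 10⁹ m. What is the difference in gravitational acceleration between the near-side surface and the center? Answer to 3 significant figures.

7.40 × 10⁻⁵ m/s²

Since r ≪ d, expand the inverse-square field across one radius to get the leading 2GMr/d³ term.
Δg = 2GMr/d³
   = 2 × (6.674 × 10⁻¹¹) × (3.17 × 10²⁷) × (1.18 × 10⁶) / (1.89 × 10⁹)³
   = 7.40 × 10⁻⁵ m/s²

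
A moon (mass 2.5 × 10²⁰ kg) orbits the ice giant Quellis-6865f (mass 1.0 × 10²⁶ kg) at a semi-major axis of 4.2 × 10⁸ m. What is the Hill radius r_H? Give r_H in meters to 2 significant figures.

4.0 × 10⁶ m

r_H ≈ a (m/3M)^(1/3)
    = (4.2 × 10⁸) × (2.5 × 10²⁰ / (3 × 1.0 × 10²⁶))^(1/3)
    = 4.0 × 10⁶ m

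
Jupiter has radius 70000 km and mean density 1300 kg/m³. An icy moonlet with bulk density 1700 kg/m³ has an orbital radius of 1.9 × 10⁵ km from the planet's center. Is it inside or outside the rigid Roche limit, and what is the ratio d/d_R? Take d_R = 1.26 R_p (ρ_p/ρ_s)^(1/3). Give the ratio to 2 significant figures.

d_R = 1.26 × (70000 km) × (1300/1700)^(1/3) = 80660 km
d/d_R = (1.9 × 10⁵) / (80660) = 2.4
Since d/d_R > 1, the body is outside the Roche limit.

outside; d/d_R ≈ 2.4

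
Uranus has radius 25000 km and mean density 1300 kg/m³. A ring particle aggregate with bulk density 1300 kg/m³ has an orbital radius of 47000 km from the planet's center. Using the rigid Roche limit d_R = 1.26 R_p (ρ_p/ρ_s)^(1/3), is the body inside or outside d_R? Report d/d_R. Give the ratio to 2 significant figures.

outside; d/d_R ≈ 1.5

d_R = 1.26 × (25000 km) × (1300/1300)^(1/3) = 31500 km
d/d_R = (47000) / (31500) = 1.5
Since d/d_R > 1, the body is outside the Roche limit.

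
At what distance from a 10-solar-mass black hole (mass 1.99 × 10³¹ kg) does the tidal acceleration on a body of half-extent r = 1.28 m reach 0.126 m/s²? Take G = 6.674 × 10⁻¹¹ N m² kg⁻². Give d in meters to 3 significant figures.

3.00 × 10⁷ m

2GMr/d³ = a_tidal  ⇒  d = (2GMr / a_tidal)^(1/3)
d = (2 × 6.674×10⁻¹¹ × (1.99 × 10³¹) × (1.28) / (0.126))^(1/3)
  = 3.00 × 10⁷ m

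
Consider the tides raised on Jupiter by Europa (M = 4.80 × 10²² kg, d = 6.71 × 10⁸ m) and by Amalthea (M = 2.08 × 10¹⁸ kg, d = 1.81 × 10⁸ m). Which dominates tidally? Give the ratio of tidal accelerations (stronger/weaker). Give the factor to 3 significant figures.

Tidal stretch scales as M/d³; compute that for each body.
Europa: (4.80 × 10²²) / (6.71 × 10⁸)³ = 1.589 × 10⁻⁴
Amalthea: (2.08 × 10¹⁸) / (1.81 × 10⁸)³ = 3.508 × 10⁻⁷
Ratio (larger/smaller) = 453

Europa, by a factor of ≈ 453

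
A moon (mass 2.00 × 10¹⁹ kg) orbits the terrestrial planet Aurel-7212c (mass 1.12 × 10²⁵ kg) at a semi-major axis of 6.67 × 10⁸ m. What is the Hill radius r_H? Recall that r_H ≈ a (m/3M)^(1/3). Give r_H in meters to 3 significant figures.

r_H ≈ a (m/3M)^(1/3)
    = (6.67 × 10⁸) × (2.00 × 10¹⁹ / (3 × 1.12 × 10²⁵))^(1/3)
    = 5.61 × 10⁶ m

5.61 × 10⁶ m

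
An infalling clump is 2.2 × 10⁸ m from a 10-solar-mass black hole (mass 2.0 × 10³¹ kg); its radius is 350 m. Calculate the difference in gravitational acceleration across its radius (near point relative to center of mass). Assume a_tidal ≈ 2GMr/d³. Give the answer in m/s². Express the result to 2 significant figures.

8.8 × 10⁻² m/s²

Differencing GM/(d−r)² and GM/d² to first order in r/d gives 2GMr/d³.
a_tidal = 2GMr/d³
        = 2 × (6.674 × 10⁻¹¹) × (2.0 × 10³¹) × (350) / (2.2 × 10⁸)³
        = 8.8 × 10⁻² m/s²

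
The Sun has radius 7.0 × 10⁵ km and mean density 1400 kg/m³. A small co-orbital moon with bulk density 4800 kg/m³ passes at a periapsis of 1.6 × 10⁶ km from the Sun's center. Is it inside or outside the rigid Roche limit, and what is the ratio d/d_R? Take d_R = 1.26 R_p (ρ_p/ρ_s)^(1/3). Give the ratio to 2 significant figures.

outside; d/d_R ≈ 2.7

d_R = 1.26 × (7.0 × 10⁵ km) × (1400/4800)^(1/3) = 5.849 × 10⁵ km
d/d_R = (1.6 × 10⁶) / (5.849 × 10⁵) = 2.7
Since d/d_R > 1, the body is outside the Roche limit.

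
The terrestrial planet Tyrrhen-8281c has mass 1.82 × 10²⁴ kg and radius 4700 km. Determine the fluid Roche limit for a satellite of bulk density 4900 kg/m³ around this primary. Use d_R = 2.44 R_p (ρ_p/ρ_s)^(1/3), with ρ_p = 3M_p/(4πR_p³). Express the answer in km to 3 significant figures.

ρ_p = 3M_p/(4πR_p³) = 3 × (1.82 × 10²⁴) / (4π × (4.70 × 10⁶ m)³) = 4180 kg/m³
d_R = 2.44 × 4700 km × (4180/4900)^(1/3)
    = 10900 km

10900 km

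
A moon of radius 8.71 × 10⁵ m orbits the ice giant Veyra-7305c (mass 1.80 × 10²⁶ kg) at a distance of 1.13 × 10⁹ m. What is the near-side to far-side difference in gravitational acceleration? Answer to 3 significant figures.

Δg = 4GMr/d³
   = 4 × (6.674 × 10⁻¹¹) × (1.80 × 10²⁶) × (8.71 × 10⁵) / (1.13 × 10⁹)³
   = 2.90 × 10⁻⁵ m/s²

2.90 × 10⁻⁵ m/s²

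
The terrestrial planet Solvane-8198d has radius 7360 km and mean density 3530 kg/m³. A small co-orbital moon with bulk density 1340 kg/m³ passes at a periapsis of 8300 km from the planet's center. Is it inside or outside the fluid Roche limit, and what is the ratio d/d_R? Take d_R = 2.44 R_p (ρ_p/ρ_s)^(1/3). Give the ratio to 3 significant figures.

inside; d/d_R ≈ 0.335

d_R = 2.44 × (7360 km) × (3530/1340)^(1/3) = 24800 km
d/d_R = (8300) / (24800) = 0.335
Since d/d_R < 1, the body is inside the Roche limit.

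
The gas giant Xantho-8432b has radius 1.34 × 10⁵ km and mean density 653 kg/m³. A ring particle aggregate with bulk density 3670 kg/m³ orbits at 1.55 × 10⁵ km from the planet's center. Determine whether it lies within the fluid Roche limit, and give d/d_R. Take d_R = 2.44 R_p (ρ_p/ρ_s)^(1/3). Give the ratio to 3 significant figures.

inside; d/d_R ≈ 0.843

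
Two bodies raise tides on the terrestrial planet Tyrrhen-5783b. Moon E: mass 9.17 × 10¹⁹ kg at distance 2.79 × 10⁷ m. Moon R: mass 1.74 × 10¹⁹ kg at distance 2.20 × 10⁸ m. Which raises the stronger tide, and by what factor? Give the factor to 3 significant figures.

Tidal stretch scales as M/d³; compute that for each body.
Moon E: (9.17 × 10¹⁹) / (2.79 × 10⁷)³ = 4.222 × 10⁻³
Moon R: (1.74 × 10¹⁹) / (2.20 × 10⁸)³ = 1.634 × 10⁻⁶
Ratio (larger/smaller) = 2580

Moon E, by a factor of ≈ 2580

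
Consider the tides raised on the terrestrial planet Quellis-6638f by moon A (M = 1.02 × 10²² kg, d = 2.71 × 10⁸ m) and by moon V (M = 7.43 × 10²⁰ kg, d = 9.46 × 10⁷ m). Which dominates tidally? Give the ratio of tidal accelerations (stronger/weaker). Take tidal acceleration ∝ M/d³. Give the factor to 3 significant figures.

The tide-raising term goes as M/d³ (the gradient of a 1/d² field).
Moon A: (1.02 × 10²²) / (2.71 × 10⁸)³ = 5.125 × 10⁻⁴
Moon V: (7.43 × 10²⁰) / (9.46 × 10⁷)³ = 8.776 × 10⁻⁴
Ratio (larger/smaller) = 1.71

Moon V, by a factor of ≈ 1.71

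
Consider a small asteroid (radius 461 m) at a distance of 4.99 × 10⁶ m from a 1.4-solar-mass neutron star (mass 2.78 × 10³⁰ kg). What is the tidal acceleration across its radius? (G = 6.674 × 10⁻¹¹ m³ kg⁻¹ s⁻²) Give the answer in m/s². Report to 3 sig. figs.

The tidal stretch is the gradient of GM/d² times the body's extent r, hence the 1/d³ dependence.
Δg = 2GMr/d³
   = 2 × (6.674 × 10⁻¹¹) × (2.78 × 10³⁰) × (461) / (4.99 × 10⁶)³
   = 1.38 × 10³ m/s²

1.38 × 10³ m/s²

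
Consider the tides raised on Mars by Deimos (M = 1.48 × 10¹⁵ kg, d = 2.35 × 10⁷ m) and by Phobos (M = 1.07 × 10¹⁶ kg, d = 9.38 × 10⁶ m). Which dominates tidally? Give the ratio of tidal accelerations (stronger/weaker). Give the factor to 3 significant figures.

Compare M/d³ for the two perturbers:
Deimos: (1.48 × 10¹⁵) / (2.35 × 10⁷)³ = 1.140 × 10⁻⁷
Phobos: (1.07 × 10¹⁶) / (9.38 × 10⁶)³ = 1.297 × 10⁻⁵
Ratio (larger/smaller) = 114

Phobos, by a factor of ≈ 114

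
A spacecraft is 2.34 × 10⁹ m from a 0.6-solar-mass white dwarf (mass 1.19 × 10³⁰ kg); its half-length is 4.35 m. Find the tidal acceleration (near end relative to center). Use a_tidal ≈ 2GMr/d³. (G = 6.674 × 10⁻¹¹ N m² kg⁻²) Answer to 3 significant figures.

Δg = 2GMr/d³
   = 2 × (6.674 × 10⁻¹¹) × (1.19 × 10³⁰) × (4.35) / (2.34 × 10⁹)³
   = 5.39 × 10⁻⁸ m/s²

5.39 × 10⁻⁸ m/s²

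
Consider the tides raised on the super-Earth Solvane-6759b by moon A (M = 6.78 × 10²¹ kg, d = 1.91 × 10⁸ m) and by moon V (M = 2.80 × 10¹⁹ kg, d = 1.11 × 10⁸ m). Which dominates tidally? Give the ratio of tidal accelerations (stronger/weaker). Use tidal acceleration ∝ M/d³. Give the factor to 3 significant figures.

The tide-raising term goes as M/d³ (the gradient of a 1/d² field).
Moon A: (6.78 × 10²¹) / (1.91 × 10⁸)³ = 9.730 × 10⁻⁴
Moon V: (2.80 × 10¹⁹) / (1.11 × 10⁸)³ = 2.047 × 10⁻⁵
Ratio (larger/smaller) = 47.5

Moon A, by a factor of ≈ 47.5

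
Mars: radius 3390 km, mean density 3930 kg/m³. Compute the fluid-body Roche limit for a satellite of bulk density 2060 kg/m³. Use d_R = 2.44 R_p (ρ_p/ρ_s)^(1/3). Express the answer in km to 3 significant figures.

d_R = 2.44 × 3390 km × (3930/2060)^(1/3)
    = 10300 km

10300 km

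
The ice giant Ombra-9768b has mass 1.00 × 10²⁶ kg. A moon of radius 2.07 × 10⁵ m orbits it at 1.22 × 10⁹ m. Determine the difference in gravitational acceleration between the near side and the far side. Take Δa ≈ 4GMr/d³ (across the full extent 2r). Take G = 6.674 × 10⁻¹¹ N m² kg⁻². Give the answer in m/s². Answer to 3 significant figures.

3.04 × 10⁻⁶ m/s²

Δg = 4GMr/d³
   = 4 × (6.674 × 10⁻¹¹) × (1.00 × 10²⁶) × (2.07 × 10⁵) / (1.22 × 10⁹)³
   = 3.04 × 10⁻⁶ m/s²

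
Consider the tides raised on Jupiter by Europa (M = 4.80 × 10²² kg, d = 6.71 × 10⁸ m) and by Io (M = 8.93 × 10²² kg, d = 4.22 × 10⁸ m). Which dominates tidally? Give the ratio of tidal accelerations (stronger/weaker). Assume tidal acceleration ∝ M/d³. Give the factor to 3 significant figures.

The tide-raising term goes as M/d³ (the gradient of a 1/d² field).
Europa: (4.80 × 10²²) / (6.71 × 10⁸)³ = 1.589 × 10⁻⁴
Io: (8.93 × 10²²) / (4.22 × 10⁸)³ = 1.188 × 10⁻³
Ratio (larger/smaller) = 7.48

Io, by a factor of ≈ 7.48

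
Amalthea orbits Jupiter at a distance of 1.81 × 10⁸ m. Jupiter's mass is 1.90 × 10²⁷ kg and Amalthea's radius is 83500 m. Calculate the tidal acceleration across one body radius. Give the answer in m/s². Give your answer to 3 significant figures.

a_tidal = 2GMr/d³
        = 2 × (6.674 × 10⁻¹¹) × (1.90 × 10²⁷) × (83500) / (1.81 × 10⁸)³
        = 3.57 × 10⁻³ m/s²

3.57 × 10⁻³ m/s²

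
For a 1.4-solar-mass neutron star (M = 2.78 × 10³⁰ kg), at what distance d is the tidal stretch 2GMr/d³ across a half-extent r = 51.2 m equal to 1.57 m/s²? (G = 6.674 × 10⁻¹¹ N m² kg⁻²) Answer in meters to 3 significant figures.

2GMr/d³ = a_tidal  ⇒  d = (2GMr / a_tidal)^(1/3)
d = (2 × 6.674×10⁻¹¹ × (2.78 × 10³⁰) × (51.2) / (1.57))^(1/3)
  = 2.30 × 10⁷ m

2.30 × 10⁷ m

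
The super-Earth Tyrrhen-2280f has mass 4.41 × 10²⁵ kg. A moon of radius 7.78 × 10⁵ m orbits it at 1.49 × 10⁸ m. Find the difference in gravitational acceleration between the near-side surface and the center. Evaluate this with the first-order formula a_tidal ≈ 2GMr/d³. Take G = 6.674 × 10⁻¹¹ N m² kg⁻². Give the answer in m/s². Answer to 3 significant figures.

a_tidal = 2GMr/d³
        = 2 × (6.674 × 10⁻¹¹) × (4.41 × 10²⁵) × (7.78 × 10⁵) / (1.49 × 10⁸)³
        = 1.38 × 10⁻³ m/s²

1.38 × 10⁻³ m/s²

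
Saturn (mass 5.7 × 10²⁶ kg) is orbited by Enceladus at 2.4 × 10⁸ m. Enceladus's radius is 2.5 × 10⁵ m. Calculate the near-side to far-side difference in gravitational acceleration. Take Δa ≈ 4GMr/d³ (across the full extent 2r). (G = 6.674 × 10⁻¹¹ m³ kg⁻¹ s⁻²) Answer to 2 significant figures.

2.8 × 10⁻³ m/s²

Near-to-far spans 2r, so the tidal difference is twice the near-to-center value: 4GMr/d³.
Δg = 4GMr/d³
   = 4 × (6.674 × 10⁻¹¹) × (5.7 × 10²⁶) × (2.5 × 10⁵) / (2.4 × 10⁸)³
   = 2.8 × 10⁻³ m/s²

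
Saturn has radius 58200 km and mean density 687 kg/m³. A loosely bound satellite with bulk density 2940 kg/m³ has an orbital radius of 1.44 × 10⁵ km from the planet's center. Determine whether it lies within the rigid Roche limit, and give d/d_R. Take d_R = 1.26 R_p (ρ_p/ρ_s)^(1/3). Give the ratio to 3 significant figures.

outside; d/d_R ≈ 3.19

d_R = 1.26 × (58200 km) × (687/2940)^(1/3) = 45170 km
d/d_R = (1.44 × 10⁵) / (45170) = 3.19
Since d/d_R > 1, the body is outside the Roche limit.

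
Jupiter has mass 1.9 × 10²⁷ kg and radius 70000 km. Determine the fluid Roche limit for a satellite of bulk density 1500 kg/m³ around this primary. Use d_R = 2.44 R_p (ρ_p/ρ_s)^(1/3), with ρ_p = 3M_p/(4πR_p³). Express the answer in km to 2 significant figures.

ρ_p = 3M_p/(4πR_p³) = 3 × (1.9 × 10²⁷) / (4π × (7.0 × 10⁷ m)³) = 1300 kg/m³
d_R = 2.44 × 70000 km × (1300/1500)^(1/3)
    = 1.6 × 10⁵ km

1.6 × 10⁵ km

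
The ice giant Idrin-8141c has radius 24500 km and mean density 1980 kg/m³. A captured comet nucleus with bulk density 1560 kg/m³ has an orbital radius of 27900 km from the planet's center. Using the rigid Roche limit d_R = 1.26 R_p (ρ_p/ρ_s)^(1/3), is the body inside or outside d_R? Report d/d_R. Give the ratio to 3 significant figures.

d_R = 1.26 × (24500 km) × (1980/1560)^(1/3) = 33420 km
d/d_R = (27900) / (33420) = 0.835
Since d/d_R < 1, the body is inside the Roche limit.

inside; d/d_R ≈ 0.835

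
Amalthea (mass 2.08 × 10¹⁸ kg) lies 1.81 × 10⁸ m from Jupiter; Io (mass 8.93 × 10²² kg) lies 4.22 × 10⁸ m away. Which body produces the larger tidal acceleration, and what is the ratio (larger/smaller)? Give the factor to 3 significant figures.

Io, by a factor of ≈ 3390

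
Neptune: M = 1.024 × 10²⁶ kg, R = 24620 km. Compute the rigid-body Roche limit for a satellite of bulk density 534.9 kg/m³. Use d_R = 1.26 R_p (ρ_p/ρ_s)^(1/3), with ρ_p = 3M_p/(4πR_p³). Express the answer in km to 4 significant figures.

ρ_p = 3M_p/(4πR_p³) = 3 × (1.024 × 10²⁶) / (4π × (2.462 × 10⁷ m)³) = 1638 kg/m³
d_R = 1.26 × 24620 km × (1638/534.9)^(1/3)
    = 45050 km

45050 km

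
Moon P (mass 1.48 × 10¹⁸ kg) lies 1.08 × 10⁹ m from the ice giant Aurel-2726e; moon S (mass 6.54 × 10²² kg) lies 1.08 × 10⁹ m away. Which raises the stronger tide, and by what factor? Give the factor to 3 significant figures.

Moon S, by a factor of ≈ 44200

Compare M/d³ for the two perturbers:
Moon P: (1.48 × 10¹⁸) / (1.08 × 10⁹)³ = 1.175 × 10⁻⁹
Moon S: (6.54 × 10²²) / (1.08 × 10⁹)³ = 5.192 × 10⁻⁵
Ratio (larger/smaller) = 44200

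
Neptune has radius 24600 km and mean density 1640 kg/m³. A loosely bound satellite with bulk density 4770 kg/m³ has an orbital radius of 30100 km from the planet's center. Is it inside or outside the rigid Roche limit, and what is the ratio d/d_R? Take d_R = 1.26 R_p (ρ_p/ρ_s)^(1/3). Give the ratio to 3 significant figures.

d_R = 1.26 × (24600 km) × (1640/4770)^(1/3) = 21710 km
d/d_R = (30100) / (21710) = 1.39
Since d/d_R > 1, the body is outside the Roche limit.

outside; d/d_R ≈ 1.39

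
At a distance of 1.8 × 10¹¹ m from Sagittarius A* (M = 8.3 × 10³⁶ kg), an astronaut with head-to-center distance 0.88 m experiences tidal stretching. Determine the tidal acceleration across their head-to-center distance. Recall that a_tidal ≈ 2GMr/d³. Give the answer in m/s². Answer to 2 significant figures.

1.7 × 10⁻⁷ m/s²

a_tidal = 2GMr/d³
        = 2 × (6.674 × 10⁻¹¹) × (8.3 × 10³⁶) × (0.88) / (1.8 × 10¹¹)³
        = 1.7 × 10⁻⁷ m/s²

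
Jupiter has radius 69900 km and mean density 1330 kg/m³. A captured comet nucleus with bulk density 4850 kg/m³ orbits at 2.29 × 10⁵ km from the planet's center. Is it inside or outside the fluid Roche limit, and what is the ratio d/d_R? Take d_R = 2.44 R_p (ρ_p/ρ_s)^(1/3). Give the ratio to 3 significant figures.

outside; d/d_R ≈ 2.07

d_R = 2.44 × (69900 km) × (1330/4850)^(1/3) = 1.108 × 10⁵ km
d/d_R = (2.29 × 10⁵) / (1.108 × 10⁵) = 2.07
Since d/d_R > 1, the body is outside the Roche limit.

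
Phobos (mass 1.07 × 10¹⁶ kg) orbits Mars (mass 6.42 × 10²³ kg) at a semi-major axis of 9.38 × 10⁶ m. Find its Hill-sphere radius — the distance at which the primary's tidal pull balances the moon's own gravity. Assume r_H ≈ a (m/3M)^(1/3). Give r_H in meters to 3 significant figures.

1.66 × 10⁴ m

r_H ≈ a (m/3M)^(1/3)
    = (9.38 × 10⁶) × (1.07 × 10¹⁶ / (3 × 6.42 × 10²³))^(1/3)
    = 1.66 × 10⁴ m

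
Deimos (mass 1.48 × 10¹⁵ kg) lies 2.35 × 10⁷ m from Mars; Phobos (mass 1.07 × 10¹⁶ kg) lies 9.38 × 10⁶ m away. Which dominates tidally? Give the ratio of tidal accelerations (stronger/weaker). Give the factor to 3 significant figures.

Compare M/d³ for the two perturbers:
Deimos: (1.48 × 10¹⁵) / (2.35 × 10⁷)³ = 1.140 × 10⁻⁷
Phobos: (1.07 × 10¹⁶) / (9.38 × 10⁶)³ = 1.297 × 10⁻⁵
Ratio (larger/smaller) = 114

Phobos, by a factor of ≈ 114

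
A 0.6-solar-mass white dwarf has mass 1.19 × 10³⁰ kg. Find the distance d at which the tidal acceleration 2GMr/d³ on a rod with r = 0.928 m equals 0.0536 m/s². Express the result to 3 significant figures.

2GMr/d³ = a_tidal  ⇒  d = (2GMr / a_tidal)^(1/3)
d = (2 × 6.674×10⁻¹¹ × (1.19 × 10³⁰) × (0.928) / (0.0536))^(1/3)
  = 1.40 × 10⁷ m

1.40 × 10⁷ m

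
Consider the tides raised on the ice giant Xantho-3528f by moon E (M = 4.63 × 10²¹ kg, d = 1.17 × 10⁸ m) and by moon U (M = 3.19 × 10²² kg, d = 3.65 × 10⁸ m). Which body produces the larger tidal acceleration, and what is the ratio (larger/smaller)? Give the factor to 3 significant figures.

Moon E, by a factor of ≈ 4.41

Tidal acceleration ∝ M/d³, so compare M/d³ for each.
Moon E: (4.63 × 10²¹) / (1.17 × 10⁸)³ = 2.891 × 10⁻³
Moon U: (3.19 × 10²²) / (3.65 × 10⁸)³ = 6.560 × 10⁻⁴
Ratio (larger/smaller) = 4.41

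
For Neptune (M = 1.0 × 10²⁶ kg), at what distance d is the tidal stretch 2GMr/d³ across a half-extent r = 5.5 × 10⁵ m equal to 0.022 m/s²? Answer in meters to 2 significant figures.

6.9 × 10⁷ m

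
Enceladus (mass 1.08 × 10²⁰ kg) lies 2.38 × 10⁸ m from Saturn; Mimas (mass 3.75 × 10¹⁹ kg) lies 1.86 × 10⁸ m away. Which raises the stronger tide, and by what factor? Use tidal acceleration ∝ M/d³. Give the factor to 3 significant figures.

Tidal stretch scales as M/d³; compute that for each body.
Enceladus: (1.08 × 10²⁰) / (2.38 × 10⁸)³ = 8.011 × 10⁻⁶
Mimas: (3.75 × 10¹⁹) / (1.86 × 10⁸)³ = 5.828 × 10⁻⁶
Ratio (larger/smaller) = 1.37

Enceladus, by a factor of ≈ 1.37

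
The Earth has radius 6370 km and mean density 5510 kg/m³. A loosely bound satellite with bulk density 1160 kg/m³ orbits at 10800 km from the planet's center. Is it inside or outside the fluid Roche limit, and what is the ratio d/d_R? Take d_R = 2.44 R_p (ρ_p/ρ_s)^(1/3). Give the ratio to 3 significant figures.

inside; d/d_R ≈ 0.413

d_R = 2.44 × (6370 km) × (5510/1160)^(1/3) = 26130 km
d/d_R = (10800) / (26130) = 0.413
Since d/d_R < 1, the body is inside the Roche limit.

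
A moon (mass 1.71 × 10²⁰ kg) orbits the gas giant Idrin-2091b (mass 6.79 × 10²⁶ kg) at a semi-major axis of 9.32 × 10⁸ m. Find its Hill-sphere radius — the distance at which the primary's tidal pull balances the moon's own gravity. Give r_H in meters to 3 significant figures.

r_H ≈ a (m/3M)^(1/3)
    = (9.32 × 10⁸) × (1.71 × 10²⁰ / (3 × 6.79 × 10²⁶))^(1/3)
    = 4.08 × 10⁶ m

4.08 × 10⁶ m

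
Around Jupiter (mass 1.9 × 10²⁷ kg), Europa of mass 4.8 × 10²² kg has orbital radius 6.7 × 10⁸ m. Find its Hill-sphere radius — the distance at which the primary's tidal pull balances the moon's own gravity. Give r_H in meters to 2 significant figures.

1.4 × 10⁷ m

r_H ≈ a (m/3M)^(1/3)
    = (6.7 × 10⁸) × (4.8 × 10²² / (3 × 1.9 × 10²⁷))^(1/3)
    = 1.4 × 10⁷ m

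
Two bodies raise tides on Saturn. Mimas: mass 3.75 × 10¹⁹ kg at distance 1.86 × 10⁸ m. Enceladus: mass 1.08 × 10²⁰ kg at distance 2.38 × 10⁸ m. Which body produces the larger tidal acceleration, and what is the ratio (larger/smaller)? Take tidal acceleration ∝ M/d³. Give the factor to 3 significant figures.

The tide-raising term goes as M/d³ (the gradient of a 1/d² field).
Mimas: (3.75 × 10¹⁹) / (1.86 × 10⁸)³ = 5.828 × 10⁻⁶
Enceladus: (1.08 × 10²⁰) / (2.38 × 10⁸)³ = 8.011 × 10⁻⁶
Ratio (larger/smaller) = 1.37

Enceladus, by a factor of ≈ 1.37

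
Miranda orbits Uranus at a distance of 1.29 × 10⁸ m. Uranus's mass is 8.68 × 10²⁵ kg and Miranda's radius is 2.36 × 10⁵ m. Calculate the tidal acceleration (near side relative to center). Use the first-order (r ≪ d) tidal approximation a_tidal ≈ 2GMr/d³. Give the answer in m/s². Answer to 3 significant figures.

Since r ≪ d, expand the inverse-square field across one radius to get the leading 2GMr/d³ term.
Δg = 2GMr/d³
   = 2 × (6.674 × 10⁻¹¹) × (8.68 × 10²⁵) × (2.36 × 10⁵) / (1.29 × 10⁸)³
   = 1.27 × 10⁻³ m/s²

1.27 × 10⁻³ m/s²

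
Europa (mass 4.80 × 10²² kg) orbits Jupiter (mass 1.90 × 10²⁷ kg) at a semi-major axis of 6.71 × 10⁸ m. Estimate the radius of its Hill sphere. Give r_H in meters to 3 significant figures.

r_H ≈ a (m/3M)^(1/3)
    = (6.71 × 10⁸) × (4.80 × 10²² / (3 × 1.90 × 10²⁷))^(1/3)
    = 1.37 × 10⁷ m

1.37 × 10⁷ m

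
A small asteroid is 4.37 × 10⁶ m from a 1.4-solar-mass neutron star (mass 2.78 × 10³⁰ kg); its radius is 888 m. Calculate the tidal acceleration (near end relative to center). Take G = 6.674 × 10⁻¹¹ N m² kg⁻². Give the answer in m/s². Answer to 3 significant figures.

3.95 × 10³ m/s²

Δg = 2GMr/d³
   = 2 × (6.674 × 10⁻¹¹) × (2.78 × 10³⁰) × (888) / (4.37 × 10⁶)³
   = 3.95 × 10³ m/s²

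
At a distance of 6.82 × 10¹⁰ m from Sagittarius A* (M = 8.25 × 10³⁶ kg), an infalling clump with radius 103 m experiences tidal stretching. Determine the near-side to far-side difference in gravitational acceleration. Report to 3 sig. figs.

7.15 × 10⁻⁴ m/s²

Near-to-far spans 2r, so the tidal difference is twice the near-to-center value: 4GMr/d³.
a_tidal = 4GMr/d³
        = 4 × (6.674 × 10⁻¹¹) × (8.25 × 10³⁶) × (103) / (6.82 × 10¹⁰)³
        = 7.15 × 10⁻⁴ m/s²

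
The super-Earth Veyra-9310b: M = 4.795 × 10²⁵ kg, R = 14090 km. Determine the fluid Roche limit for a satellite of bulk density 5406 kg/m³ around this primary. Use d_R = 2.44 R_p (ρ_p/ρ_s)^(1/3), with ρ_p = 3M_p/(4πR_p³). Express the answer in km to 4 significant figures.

31330 km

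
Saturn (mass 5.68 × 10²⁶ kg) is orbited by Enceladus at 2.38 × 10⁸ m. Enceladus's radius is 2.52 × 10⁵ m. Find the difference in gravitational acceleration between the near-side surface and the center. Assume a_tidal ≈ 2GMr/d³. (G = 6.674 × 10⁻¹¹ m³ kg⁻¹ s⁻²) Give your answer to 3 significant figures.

1.42 × 10⁻³ m/s²

Differencing GM/(d−r)² and GM/d² to first order in r/d gives 2GMr/d³.
a_tidal = 2GMr/d³
        = 2 × (6.674 × 10⁻¹¹) × (5.68 × 10²⁶) × (2.52 × 10⁵) / (2.38 × 10⁸)³
        = 1.42 × 10⁻³ m/s²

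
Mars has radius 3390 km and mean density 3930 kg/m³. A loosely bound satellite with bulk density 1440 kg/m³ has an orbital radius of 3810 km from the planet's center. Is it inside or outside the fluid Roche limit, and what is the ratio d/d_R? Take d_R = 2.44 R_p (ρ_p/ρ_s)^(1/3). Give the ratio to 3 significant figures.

inside; d/d_R ≈ 0.330

d_R = 2.44 × (3390 km) × (3930/1440)^(1/3) = 11560 km
d/d_R = (3810) / (11560) = 0.330
Since d/d_R < 1, the body is inside the Roche limit.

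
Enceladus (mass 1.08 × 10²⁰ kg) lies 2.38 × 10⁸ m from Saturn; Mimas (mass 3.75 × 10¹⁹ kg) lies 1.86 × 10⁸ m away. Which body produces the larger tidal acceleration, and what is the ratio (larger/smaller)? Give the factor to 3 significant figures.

The tide-raising term goes as M/d³ (the gradient of a 1/d² field).
Enceladus: (1.08 × 10²⁰) / (2.38 × 10⁸)³ = 8.011 × 10⁻⁶
Mimas: (3.75 × 10¹⁹) / (1.86 × 10⁸)³ = 5.828 × 10⁻⁶
Ratio (larger/smaller) = 1.37

Enceladus, by a factor of ≈ 1.37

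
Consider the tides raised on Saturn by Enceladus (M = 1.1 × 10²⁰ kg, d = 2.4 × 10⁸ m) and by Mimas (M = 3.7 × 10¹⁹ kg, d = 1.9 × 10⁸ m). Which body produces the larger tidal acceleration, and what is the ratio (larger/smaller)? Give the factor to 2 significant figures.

Enceladus, by a factor of ≈ 1.5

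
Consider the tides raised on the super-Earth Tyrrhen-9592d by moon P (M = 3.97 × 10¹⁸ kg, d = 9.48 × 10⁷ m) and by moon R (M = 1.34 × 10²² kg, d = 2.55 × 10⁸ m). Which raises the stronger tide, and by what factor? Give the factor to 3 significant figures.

Moon R, by a factor of ≈ 173

The tide-raising term goes as M/d³ (the gradient of a 1/d² field).
Moon P: (3.97 × 10¹⁸) / (9.48 × 10⁷)³ = 4.660 × 10⁻⁶
Moon R: (1.34 × 10²²) / (2.55 × 10⁸)³ = 8.081 × 10⁻⁴
Ratio (larger/smaller) = 173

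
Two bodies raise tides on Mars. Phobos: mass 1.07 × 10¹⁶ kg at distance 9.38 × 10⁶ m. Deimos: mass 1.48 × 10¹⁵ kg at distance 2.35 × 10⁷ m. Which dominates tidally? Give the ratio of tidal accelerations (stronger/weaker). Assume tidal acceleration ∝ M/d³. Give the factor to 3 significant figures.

Tidal acceleration ∝ M/d³, so compare M/d³ for each.
Phobos: (1.07 × 10¹⁶) / (9.38 × 10⁶)³ = 1.297 × 10⁻⁵
Deimos: (1.48 × 10¹⁵) / (2.35 × 10⁷)³ = 1.140 × 10⁻⁷
Ratio (larger/smaller) = 114

Phobos, by a factor of ≈ 114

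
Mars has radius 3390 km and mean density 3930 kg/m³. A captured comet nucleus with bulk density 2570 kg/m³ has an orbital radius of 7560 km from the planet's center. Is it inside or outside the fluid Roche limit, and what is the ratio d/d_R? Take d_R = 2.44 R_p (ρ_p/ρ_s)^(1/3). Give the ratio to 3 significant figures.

inside; d/d_R ≈ 0.793

d_R = 2.44 × (3390 km) × (3930/2570)^(1/3) = 9530 km
d/d_R = (7560) / (9530) = 0.793
Since d/d_R < 1, the body is inside the Roche limit.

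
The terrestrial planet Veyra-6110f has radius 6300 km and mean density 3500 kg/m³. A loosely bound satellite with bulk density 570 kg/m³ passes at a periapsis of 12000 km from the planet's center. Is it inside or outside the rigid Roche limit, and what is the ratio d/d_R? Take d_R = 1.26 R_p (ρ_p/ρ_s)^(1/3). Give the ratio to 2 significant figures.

inside; d/d_R ≈ 0.83

d_R = 1.26 × (6300 km) × (3500/570)^(1/3) = 14540 km
d/d_R = (12000) / (14540) = 0.83
Since d/d_R < 1, the body is inside the Roche limit.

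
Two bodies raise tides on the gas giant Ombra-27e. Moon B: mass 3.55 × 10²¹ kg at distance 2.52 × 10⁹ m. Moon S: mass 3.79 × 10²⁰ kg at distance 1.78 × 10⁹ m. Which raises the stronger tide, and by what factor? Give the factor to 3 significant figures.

Tidal acceleration ∝ M/d³, so compare M/d³ for each.
Moon B: (3.55 × 10²¹) / (2.52 × 10⁹)³ = 2.218 × 10⁻⁷
Moon S: (3.79 × 10²⁰) / (1.78 × 10⁹)³ = 6.720 × 10⁻⁸
Ratio (larger/smaller) = 3.30

Moon B, by a factor of ≈ 3.30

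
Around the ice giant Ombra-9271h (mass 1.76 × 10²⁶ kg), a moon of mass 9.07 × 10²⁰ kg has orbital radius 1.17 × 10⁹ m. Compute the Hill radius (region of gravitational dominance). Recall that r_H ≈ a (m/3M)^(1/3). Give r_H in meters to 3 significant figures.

r_H ≈ a (m/3M)^(1/3)
    = (1.17 × 10⁹) × (9.07 × 10²⁰ / (3 × 1.76 × 10²⁶))^(1/3)
    = 1.40 × 10⁷ m

1.40 × 10⁷ m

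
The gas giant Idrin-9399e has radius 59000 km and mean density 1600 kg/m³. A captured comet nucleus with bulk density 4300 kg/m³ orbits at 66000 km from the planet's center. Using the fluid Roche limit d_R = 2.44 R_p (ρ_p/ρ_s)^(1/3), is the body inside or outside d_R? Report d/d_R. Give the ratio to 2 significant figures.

inside; d/d_R ≈ 0.64

d_R = 2.44 × (59000 km) × (1600/4300)^(1/3) = 1.035 × 10⁵ km
d/d_R = (66000) / (1.035 × 10⁵) = 0.64
Since d/d_R < 1, the body is inside the Roche limit.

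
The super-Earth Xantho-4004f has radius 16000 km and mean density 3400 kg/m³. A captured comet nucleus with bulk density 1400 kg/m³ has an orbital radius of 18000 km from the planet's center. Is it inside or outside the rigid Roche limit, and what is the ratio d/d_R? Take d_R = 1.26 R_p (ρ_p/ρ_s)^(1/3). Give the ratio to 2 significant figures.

inside; d/d_R ≈ 0.66

d_R = 1.26 × (16000 km) × (3400/1400)^(1/3) = 27100 km
d/d_R = (18000) / (27100) = 0.66
Since d/d_R < 1, the body is inside the Roche limit.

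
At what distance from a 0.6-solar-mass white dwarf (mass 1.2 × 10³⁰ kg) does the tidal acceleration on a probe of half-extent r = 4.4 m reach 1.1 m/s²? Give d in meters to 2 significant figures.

2GMr/d³ = a_tidal  ⇒  d = (2GMr / a_tidal)^(1/3)
d = (2 × 6.674×10⁻¹¹ × (1.2 × 10³⁰) × (4.4) / (1.1))^(1/3)
  = 8.6 × 10⁶ m

8.6 × 10⁶ m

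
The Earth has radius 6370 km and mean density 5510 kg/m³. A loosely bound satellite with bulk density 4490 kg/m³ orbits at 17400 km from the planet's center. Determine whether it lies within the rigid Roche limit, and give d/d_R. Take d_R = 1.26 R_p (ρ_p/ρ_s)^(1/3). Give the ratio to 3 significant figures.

d_R = 1.26 × (6370 km) × (5510/4490)^(1/3) = 8593 km
d/d_R = (17400) / (8593) = 2.02
Since d/d_R > 1, the body is outside the Roche limit.

outside; d/d_R ≈ 2.02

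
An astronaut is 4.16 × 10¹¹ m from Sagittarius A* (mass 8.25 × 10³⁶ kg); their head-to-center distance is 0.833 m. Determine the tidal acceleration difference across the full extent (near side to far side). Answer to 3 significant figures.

Δa = 4GMr/d³
   = 4 × (6.674 × 10⁻¹¹) × (8.25 × 10³⁶) × (0.833) / (4.16 × 10¹¹)³
   = 2.55 × 10⁻⁸ m/s²

2.55 × 10⁻⁸ m/s²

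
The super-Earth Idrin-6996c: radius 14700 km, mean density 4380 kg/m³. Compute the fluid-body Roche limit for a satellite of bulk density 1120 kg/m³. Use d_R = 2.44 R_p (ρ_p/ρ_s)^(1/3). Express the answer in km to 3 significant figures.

d_R = 2.44 × 14700 km × (4380/1120)^(1/3)
    = 56500 km

56500 km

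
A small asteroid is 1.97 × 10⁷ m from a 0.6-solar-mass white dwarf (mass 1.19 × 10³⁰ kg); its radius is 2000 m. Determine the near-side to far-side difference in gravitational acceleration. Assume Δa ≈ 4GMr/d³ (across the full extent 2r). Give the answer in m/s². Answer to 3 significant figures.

Near-to-far spans 2r, so the tidal difference is twice the near-to-center value: 4GMr/d³.
Δa = 4GMr/d³
   = 4 × (6.674 × 10⁻¹¹) × (1.19 × 10³⁰) × (2000) / (1.97 × 10⁷)³
   = 8.31 × 10¹ m/s²

8.31 × 10¹ m/s²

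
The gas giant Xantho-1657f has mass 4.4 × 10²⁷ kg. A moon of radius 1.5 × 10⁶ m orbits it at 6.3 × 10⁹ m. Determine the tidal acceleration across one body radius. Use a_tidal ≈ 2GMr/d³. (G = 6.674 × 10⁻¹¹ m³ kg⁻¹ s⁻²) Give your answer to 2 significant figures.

Δa = 2GMr/d³
   = 2 × (6.674 × 10⁻¹¹) × (4.4 × 10²⁷) × (1.5 × 10⁶) / (6.3 × 10⁹)³
   = 3.5 × 10⁻⁶ m/s²

3.5 × 10⁻⁶ m/s²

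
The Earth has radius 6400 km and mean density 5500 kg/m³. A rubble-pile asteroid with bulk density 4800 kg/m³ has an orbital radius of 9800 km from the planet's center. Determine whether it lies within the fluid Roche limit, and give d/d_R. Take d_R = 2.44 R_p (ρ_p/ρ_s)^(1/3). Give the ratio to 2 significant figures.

d_R = 2.44 × (6400 km) × (5500/4800)^(1/3) = 16340 km
d/d_R = (9800) / (16340) = 0.60
Since d/d_R < 1, the body is inside the Roche limit.

inside; d/d_R ≈ 0.60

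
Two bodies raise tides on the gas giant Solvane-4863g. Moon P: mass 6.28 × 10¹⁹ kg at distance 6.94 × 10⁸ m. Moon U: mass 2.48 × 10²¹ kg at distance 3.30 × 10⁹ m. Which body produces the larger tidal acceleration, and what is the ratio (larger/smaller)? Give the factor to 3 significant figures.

Moon P, by a factor of ≈ 2.72

Compare M/d³ for the two perturbers:
Moon P: (6.28 × 10¹⁹) / (6.94 × 10⁸)³ = 1.879 × 10⁻⁷
Moon U: (2.48 × 10²¹) / (3.30 × 10⁹)³ = 6.901 × 10⁻⁸
Ratio (larger/smaller) = 2.72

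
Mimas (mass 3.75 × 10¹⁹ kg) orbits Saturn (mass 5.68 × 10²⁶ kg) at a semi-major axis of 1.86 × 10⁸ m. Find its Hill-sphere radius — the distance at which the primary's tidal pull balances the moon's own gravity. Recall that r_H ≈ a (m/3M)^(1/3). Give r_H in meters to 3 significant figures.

r_H ≈ a (m/3M)^(1/3)
    = (1.86 × 10⁸) × (3.75 × 10¹⁹ / (3 × 5.68 × 10²⁶))^(1/3)
    = 5.21 × 10⁵ m

5.21 × 10⁵ m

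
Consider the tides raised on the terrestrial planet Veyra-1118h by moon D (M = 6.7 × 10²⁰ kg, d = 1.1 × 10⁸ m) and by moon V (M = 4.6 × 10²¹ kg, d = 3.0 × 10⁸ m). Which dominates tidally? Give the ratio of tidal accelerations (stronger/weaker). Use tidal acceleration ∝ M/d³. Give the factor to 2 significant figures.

Tidal acceleration ∝ M/d³, so compare M/d³ for each.
Moon D: (6.7 × 10²⁰) / (1.1 × 10⁸)³ = 5.034 × 10⁻⁴
Moon V: (4.6 × 10²¹) / (3.0 × 10⁸)³ = 1.704 × 10⁻⁴
Ratio (larger/smaller) = 3.0

Moon D, by a factor of ≈ 3.0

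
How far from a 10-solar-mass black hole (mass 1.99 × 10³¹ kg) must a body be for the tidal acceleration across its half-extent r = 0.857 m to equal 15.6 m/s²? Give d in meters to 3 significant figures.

2GMr/d³ = a_tidal  ⇒  d = (2GMr / a_tidal)^(1/3)
d = (2 × 6.674×10⁻¹¹ × (1.99 × 10³¹) × (0.857) / (15.6))^(1/3)
  = 5.26 × 10⁶ m

5.26 × 10⁶ m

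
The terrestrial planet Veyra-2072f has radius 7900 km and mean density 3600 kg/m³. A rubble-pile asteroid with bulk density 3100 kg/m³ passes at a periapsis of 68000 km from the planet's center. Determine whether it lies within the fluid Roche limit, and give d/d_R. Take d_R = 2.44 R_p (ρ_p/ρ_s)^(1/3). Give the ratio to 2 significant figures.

outside; d/d_R ≈ 3.4

d_R = 2.44 × (7900 km) × (3600/3100)^(1/3) = 20260 km
d/d_R = (68000) / (20260) = 3.4
Since d/d_R > 1, the body is outside the Roche limit.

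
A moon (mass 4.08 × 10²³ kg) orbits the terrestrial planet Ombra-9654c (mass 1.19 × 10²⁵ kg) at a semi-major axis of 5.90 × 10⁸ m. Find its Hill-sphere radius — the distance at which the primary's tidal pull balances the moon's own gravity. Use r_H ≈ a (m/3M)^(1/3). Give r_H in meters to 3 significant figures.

1.33 × 10⁸ m

r_H ≈ a (m/3M)^(1/3)
    = (5.90 × 10⁸) × (4.08 × 10²³ / (3 × 1.19 × 10²⁵))^(1/3)
    = 1.33 × 10⁸ m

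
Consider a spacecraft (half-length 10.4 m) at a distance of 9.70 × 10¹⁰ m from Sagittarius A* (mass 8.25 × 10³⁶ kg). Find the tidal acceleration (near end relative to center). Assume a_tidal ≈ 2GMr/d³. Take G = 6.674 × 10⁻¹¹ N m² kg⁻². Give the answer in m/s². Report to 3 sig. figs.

1.25 × 10⁻⁵ m/s²

Δg = 2GMr/d³
   = 2 × (6.674 × 10⁻¹¹) × (8.25 × 10³⁶) × (10.4) / (9.70 × 10¹⁰)³
   = 1.25 × 10⁻⁵ m/s²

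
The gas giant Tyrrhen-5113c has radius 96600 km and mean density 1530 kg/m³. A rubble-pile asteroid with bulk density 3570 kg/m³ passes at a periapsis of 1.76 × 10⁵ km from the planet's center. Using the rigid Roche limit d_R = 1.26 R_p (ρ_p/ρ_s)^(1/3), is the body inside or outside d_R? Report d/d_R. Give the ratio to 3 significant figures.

d_R = 1.26 × (96600 km) × (1530/3570)^(1/3) = 91770 km
d/d_R = (1.76 × 10⁵) / (91770) = 1.92
Since d/d_R > 1, the body is outside the Roche limit.

outside; d/d_R ≈ 1.92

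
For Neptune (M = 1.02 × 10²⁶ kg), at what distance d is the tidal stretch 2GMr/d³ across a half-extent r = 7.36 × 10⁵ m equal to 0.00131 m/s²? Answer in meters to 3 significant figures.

2GMr/d³ = a_tidal  ⇒  d = (2GMr / a_tidal)^(1/3)
d = (2 × 6.674×10⁻¹¹ × (1.02 × 10²⁶) × (7.36 × 10⁵) / (0.00131))^(1/3)
  = 1.97 × 10⁸ m

1.97 × 10⁸ m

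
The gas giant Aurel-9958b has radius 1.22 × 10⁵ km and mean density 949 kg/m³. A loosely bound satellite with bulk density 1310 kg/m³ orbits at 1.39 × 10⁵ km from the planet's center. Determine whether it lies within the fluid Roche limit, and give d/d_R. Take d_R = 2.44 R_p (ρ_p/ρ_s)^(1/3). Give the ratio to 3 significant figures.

d_R = 2.44 × (1.22 × 10⁵ km) × (949/1310)^(1/3) = 2.674 × 10⁵ km
d/d_R = (1.39 × 10⁵) / (2.674 × 10⁵) = 0.520
Since d/d_R < 1, the body is inside the Roche limit.

inside; d/d_R ≈ 0.520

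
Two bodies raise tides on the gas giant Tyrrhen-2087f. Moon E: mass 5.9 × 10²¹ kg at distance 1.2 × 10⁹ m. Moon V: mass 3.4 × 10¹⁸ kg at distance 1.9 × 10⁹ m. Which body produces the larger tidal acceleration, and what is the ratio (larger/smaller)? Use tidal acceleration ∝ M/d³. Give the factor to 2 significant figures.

Tidal acceleration ∝ M/d³, so compare M/d³ for each.
Moon E: (5.9 × 10²¹) / (1.2 × 10⁹)³ = 3.414 × 10⁻⁶
Moon V: (3.4 × 10¹⁸) / (1.9 × 10⁹)³ = 4.957 × 10⁻¹⁰
Ratio (larger/smaller) = 6900

Moon E, by a factor of ≈ 6900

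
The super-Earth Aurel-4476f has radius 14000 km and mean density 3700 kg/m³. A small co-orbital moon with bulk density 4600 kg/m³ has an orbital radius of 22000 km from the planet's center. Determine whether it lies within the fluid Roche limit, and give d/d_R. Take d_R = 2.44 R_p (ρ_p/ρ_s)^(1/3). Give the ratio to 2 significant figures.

inside; d/d_R ≈ 0.69

d_R = 2.44 × (14000 km) × (3700/4600)^(1/3) = 31770 km
d/d_R = (22000) / (31770) = 0.69
Since d/d_R < 1, the body is inside the Roche limit.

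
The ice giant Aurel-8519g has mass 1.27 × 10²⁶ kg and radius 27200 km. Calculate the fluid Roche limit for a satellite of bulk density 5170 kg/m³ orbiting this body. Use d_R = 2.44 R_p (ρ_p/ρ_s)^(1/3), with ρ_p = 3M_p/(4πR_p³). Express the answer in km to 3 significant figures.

ρ_p = 3M_p/(4πR_p³) = 3 × (1.27 × 10²⁶) / (4π × (2.72 × 10⁷ m)³) = 1510 kg/m³
d_R = 2.44 × 27200 km × (1510/5170)^(1/3)
    = 44000 km

44000 km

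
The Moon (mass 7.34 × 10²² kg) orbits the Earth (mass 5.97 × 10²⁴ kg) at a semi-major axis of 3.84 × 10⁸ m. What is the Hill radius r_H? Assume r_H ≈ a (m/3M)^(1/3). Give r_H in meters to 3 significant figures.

6.15 × 10⁷ m

r_H ≈ a (m/3M)^(1/3)
    = (3.84 × 10⁸) × (7.34 × 10²² / (3 × 5.97 × 10²⁴))^(1/3)
    = 6.15 × 10⁷ m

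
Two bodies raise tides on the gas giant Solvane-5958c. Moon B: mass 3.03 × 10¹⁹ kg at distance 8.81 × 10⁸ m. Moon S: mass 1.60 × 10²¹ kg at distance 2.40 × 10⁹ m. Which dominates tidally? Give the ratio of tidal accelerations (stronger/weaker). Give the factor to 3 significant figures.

Moon S, by a factor of ≈ 2.61

Tidal acceleration ∝ M/d³, so compare M/d³ for each.
Moon B: (3.03 × 10¹⁹) / (8.81 × 10⁸)³ = 4.431 × 10⁻⁸
Moon S: (1.60 × 10²¹) / (2.40 × 10⁹)³ = 1.157 × 10⁻⁷
Ratio (larger/smaller) = 2.61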